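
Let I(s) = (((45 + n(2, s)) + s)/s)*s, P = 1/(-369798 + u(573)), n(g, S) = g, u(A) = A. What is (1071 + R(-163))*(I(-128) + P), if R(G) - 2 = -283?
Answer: -4725341708/73845 ≈ -63990.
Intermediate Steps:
R(G) = -281 (R(G) = 2 - 283 = -281)
P = -1/369225 (P = 1/(-369798 + 573) = 1/(-369225) = -1/369225 ≈ -2.7084e-6)
I(s) = 47 + s (I(s) = (((45 + 2) + s)/s)*s = ((47 + s)/s)*s = 47 + s)
(1071 + R(-163))*(I(-128) + P) = (1071 - 281)*((47 - 128) - 1/369225) = 790*(-81 - 1/369225) = 790*(-29907226/369225) = -4725341708/73845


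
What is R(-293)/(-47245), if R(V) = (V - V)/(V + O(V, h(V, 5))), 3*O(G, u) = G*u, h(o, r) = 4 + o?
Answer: 0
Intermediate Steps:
O(G, u) = G*u/3 (O(G, u) = (G*u)/3 = G*u/3)
R(V) = 0 (R(V) = (V - V)/(V + V*(4 + V)/3) = 0/(V + V*(4 + V)/3) = 0)
R(-293)/(-47245) = 0/(-47245) = 0*(-1/47245) = 0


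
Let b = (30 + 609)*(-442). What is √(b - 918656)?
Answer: I*√1201094 ≈ 1095.9*I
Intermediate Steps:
b = -282438 (b = 639*(-442) = -282438)
√(b - 918656) = √(-282438 - 918656) = √(-1201094) = I*√1201094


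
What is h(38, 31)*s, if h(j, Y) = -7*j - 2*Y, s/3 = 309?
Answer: -304056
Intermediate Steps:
s = 927 (s = 3*309 = 927)
h(38, 31)*s = (-7*38 - 2*31)*927 = (-266 - 62)*927 = -328*927 = -304056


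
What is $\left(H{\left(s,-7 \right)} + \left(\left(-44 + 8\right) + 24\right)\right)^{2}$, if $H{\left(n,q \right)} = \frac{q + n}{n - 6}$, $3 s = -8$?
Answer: $\frac{80089}{676} \approx 118.47$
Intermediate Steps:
$s = - \frac{8}{3}$ ($s = \frac{1}{3} \left(-8\right) = - \frac{8}{3} \approx -2.6667$)
$H{\left(n,q \right)} = \frac{n + q}{-6 + n}$
$\left(H{\left(s,-7 \right)} + \left(\left(-44 + 8\right) + 24\right)\right)^{2} = \left(\frac{- \frac{8}{3} - 7}{-6 - \frac{8}{3}} + \left(\left(-44 + 8\right) + 24\right)\right)^{2} = \left(\frac{1}{- \frac{26}{3}} \left(- \frac{29}{3}\right) + \left(-36 + 24\right)\right)^{2} = \left(\left(- \frac{3}{26}\right) \left(- \frac{29}{3}\right) - 12\right)^{2} = \left(\frac{29}{26} - 12\right)^{2} = \left(- \frac{283}{26}\right)^{2} = \frac{80089}{676}$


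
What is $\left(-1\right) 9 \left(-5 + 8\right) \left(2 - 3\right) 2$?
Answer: $54$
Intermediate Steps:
$\left(-1\right) 9 \left(-5 + 8\right) \left(2 - 3\right) 2 = \left(-9\right) 3 \left(\left(-1\right) 2\right) = \left(-27\right) \left(-2\right) = 54$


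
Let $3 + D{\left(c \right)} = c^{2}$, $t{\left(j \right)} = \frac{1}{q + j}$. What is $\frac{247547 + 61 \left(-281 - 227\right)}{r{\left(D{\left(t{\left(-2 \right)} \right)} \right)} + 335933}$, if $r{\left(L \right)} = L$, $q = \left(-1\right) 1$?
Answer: $\frac{1949031}{3023371} \approx 0.64466$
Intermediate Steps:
$q = -1$
$t{\left(j \right)} = \frac{1}{-1 + j}$
$D{\left(c \right)} = -3 + c^{2}$
$\frac{247547 + 61 \left(-281 - 227\right)}{r{\left(D{\left(t{\left(-2 \right)} \right)} \right)} + 335933} = \frac{247547 + 61 \left(-281 - 227\right)}{\left(-3 + \left(\frac{1}{-1 - 2}\right)^{2}\right) + 335933} = \frac{247547 + 61 \left(-508\right)}{\left(-3 + \left(\frac{1}{-3}\right)^{2}\right) + 335933} = \frac{247547 - 30988}{\left(-3 + \left(- \frac{1}{3}\right)^{2}\right) + 335933} = \frac{216559}{\left(-3 + \frac{1}{9}\right) + 335933} = \frac{216559}{- \frac{26}{9} + 335933} = \frac{216559}{\frac{3023371}{9}} = 216559 \cdot \frac{9}{3023371} = \frac{1949031}{3023371}$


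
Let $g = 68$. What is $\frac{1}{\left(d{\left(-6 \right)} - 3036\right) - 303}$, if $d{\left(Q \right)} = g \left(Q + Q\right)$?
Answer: $- \frac{1}{4155} \approx -0.00024067$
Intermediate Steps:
$d{\left(Q \right)} = 136 Q$ ($d{\left(Q \right)} = 68 \left(Q + Q\right) = 68 \cdot 2 Q = 136 Q$)
$\frac{1}{\left(d{\left(-6 \right)} - 3036\right) - 303} = \frac{1}{\left(136 \left(-6\right) - 3036\right) - 303} = \frac{1}{\left(-816 - 3036\right) - 303} = \frac{1}{-3852 - 303} = \frac{1}{-4155} = - \frac{1}{4155}$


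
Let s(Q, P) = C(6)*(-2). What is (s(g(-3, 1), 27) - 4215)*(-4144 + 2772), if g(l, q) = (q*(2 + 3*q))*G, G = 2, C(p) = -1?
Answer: 5780236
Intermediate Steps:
g(l, q) = 2*q*(2 + 3*q) (g(l, q) = (q*(2 + 3*q))*2 = 2*q*(2 + 3*q))
s(Q, P) = 2 (s(Q, P) = -1*(-2) = 2)
(s(g(-3, 1), 27) - 4215)*(-4144 + 2772) = (2 - 4215)*(-4144 + 2772) = -4213*(-1372) = 5780236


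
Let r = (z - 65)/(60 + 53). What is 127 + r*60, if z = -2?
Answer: 10331/113 ≈ 91.425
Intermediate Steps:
r = -67/113 (r = (-2 - 65)/(60 + 53) = -67/113 ≈ -0.59292)
127 + r*60 = 127 - 67/113*60 = 127 - 4020/113 = 10331/113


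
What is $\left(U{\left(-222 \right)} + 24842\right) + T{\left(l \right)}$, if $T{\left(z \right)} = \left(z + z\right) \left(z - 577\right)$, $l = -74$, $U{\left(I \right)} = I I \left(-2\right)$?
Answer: $22622$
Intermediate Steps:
$U{\left(I \right)} = - 2 I^{2}$ ($U{\left(I \right)} = I^{2} \left(-2\right) = - 2 I^{2}$)
$T{\left(z \right)} = 2 z \left(-577 + z\right)$
$\left(U{\left(-222 \right)} + 24842\right) + T{\left(l \right)} = \left(- 2 \left(-222\right)^{2} + 24842\right) + 2 \left(-74\right) \left(-577 - 74\right) = \left(\left(-2\right) 49284 + 24842\right) + 2 \left(-74\right) \left(-651\right) = \left(-98568 + 24842\right) + 96348 = -73726 + 96348 = 22622$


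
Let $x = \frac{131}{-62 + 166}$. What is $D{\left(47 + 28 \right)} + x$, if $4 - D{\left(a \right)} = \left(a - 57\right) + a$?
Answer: $- \frac{9125}{104} \approx -87.74$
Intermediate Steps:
$D{\left(a \right)} = 61 - 2 a$ ($D{\left(a \right)} = 4 - \left(\left(a - 57\right) + a\right) = 4 - \left(\left(-57 + a\right) + a\right) = 4 - \left(-57 + 2 a\right) = 61 - 2 a$)
$x = \frac{131}{104} \approx 1.2596$
$D{\left(47 + 28 \right)} + x = \left(61 - 2 \left(47 + 28\right)\right) + \frac{131}{104} = \left(61 - 150\right) + \frac{131}{104} = -89 + \frac{131}{104} = - \frac{9125}{104}$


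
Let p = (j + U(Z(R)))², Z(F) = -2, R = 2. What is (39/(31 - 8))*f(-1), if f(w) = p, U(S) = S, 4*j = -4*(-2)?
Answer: 0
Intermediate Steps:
j = 2 (j = (-4*(-2))/4 = (¼)*8 = 2)
p = 0 (p = (2 - 2)² = 0² = 0)
f(w) = 0
(39/(31 - 8))*f(-1) = (39/(31 - 8))*0 = (39/23)*0 = 0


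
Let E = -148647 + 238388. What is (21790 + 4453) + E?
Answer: 115984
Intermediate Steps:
E = 89741
(21790 + 4453) + E = (21790 + 4453) + 89741 = 26243 + 89741 = 115984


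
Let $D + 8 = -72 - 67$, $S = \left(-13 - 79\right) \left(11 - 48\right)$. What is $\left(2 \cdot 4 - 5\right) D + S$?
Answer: $2963$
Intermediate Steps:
$S = 3404$ ($S = \left(-92\right) \left(-37\right) = 3404$)
$D = -147$ ($D = -8 - 139 = -147$)
$\left(2 \cdot 4 - 5\right) D + S = \left(2 \cdot 4 - 5\right) \left(-147\right) + 3404 = \left(8 - 5\right) \left(-147\right) + 3404 = 3 \left(-147\right) + 3404 = -441 + 3404 = 2963$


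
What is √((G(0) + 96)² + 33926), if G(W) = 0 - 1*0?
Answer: √43142 ≈ 207.71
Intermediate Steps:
G(W) = 0 (G(W) = 0 + 0 = 0)
√((G(0) + 96)² + 33926) = √((0 + 96)² + 33926) = √(96² + 33926) = √(9216 + 33926) = √43142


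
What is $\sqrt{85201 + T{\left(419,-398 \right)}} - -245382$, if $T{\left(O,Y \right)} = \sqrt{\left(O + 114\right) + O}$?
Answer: $245382 + \sqrt{85201 + 2 \sqrt{238}} \approx 2.4567 \cdot 10^{5}$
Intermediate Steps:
$T{\left(O,Y \right)} = \sqrt{114 + 2 O}$ ($T{\left(O,Y \right)} = \sqrt{\left(114 + O\right) + O} = \sqrt{114 + 2 O}$)
$\sqrt{85201 + T{\left(419,-398 \right)}} - -245382 = \sqrt{85201 + \sqrt{114 + 2 \cdot 419}} - -245382 = \sqrt{85201 + \sqrt{114 + 838}} + 245382 = \sqrt{85201 + \sqrt{952}} + 245382 = \sqrt{85201 + 2 \sqrt{238}} + 245382 = 245382 + \sqrt{85201 + 2 \sqrt{238}}$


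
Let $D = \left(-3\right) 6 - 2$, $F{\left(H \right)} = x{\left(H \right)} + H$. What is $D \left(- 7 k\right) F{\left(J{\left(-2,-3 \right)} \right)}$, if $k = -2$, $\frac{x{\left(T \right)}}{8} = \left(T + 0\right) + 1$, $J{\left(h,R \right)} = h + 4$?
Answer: $-7280$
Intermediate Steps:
$J{\left(h,R \right)} = 4 + h$
$x{\left(T \right)} = 8 + 8 T$ ($x{\left(T \right)} = 8 \left(\left(T + 0\right) + 1\right) = 8 \left(T + 1\right) = 8 \left(1 + T\right) = 8 + 8 T$)
$F{\left(H \right)} = 8 + 9 H$ ($F{\left(H \right)} = \left(8 + 8 H\right) + H = 8 + 9 H$)
$D = -20$ ($D = -18 - 2 = -20$)
$D \left(- 7 k\right) F{\left(J{\left(-2,-3 \right)} \right)} = - 20 \left(\left(-7\right) \left(-2\right)\right) \left(8 + 9 \left(4 - 2\right)\right) = \left(-20\right) 14 \left(8 + 9 \cdot 2\right) = - 280 \left(8 + 18\right) = \left(-280\right) 26 = -7280$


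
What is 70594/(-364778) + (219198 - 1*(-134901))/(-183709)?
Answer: -71068139084/33506500801 ≈ -2.1210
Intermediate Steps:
70594/(-364778) + (219198 - 1*(-134901))/(-183709) = 70594*(-1/364778) + (219198 + 134901)*(-1/183709) = -35297/182389 + 354099*(-1/183709) = -35297/182389 - 354099/183709 = -71068139084/33506500801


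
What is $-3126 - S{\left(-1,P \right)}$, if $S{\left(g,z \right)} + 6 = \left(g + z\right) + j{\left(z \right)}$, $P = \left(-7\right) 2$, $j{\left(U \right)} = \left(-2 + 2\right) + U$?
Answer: $-3091$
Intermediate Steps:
$j{\left(U \right)} = U$ ($j{\left(U \right)} = 0 + U = U$)
$P = -14$
$S{\left(g,z \right)} = -6 + g + 2 z$ ($S{\left(g,z \right)} = -6 + \left(\left(g + z\right) + z\right) = -6 + \left(g + 2 z\right) = -6 + g + 2 z$)
$-3126 - S{\left(-1,P \right)} = -3126 - \left(-6 - 1 + 2 \left(-14\right)\right) = -3126 - \left(-6 - 1 - 28\right) = -3126 - -35 = -3126 + 35 = -3091$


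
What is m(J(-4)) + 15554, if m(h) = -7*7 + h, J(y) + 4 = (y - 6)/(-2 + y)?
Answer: 46508/3 ≈ 15503.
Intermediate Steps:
J(y) = -4 + (-6 + y)/(-2 + y) (J(y) = -4 + (y - 6)/(-2 + y) = -4 + (-6 + y)/(-2 + y))
m(h) = -49 + h
m(J(-4)) + 15554 = (-49 + (2 - 3*(-4))/(-2 - 4)) + 15554 = (-49 + (2 + 12)/(-6)) + 15554 = (-49 - 1/6*14) + 15554 = (-49 - 7/3) + 15554 = -154/3 + 15554 = 46508/3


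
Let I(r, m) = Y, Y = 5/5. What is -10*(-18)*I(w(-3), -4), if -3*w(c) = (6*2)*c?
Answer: 180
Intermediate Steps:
w(c) = -4*c (w(c) = -6*2*c/3 = -4*c)
Y = 1 (Y = 5*(⅕) = 1)
I(r, m) = 1
-10*(-18)*I(w(-3), -4) = -10*(-18) = -(-180) = -1*(-180) = 180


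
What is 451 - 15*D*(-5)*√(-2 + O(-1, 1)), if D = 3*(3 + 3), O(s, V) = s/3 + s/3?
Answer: 451 + 900*I*√6 ≈ 451.0 + 2204.5*I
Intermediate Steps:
O(s, V) = 2*s/3 (O(s, V) = s*(⅓) + s*(⅓) = s/3 + s/3 = 2*s/3)
D = 18 (D = 3*6 = 18)
451 - 15*D*(-5)*√(-2 + O(-1, 1)) = 451 - 15*18*(-5)*√(-2 + (⅔)*(-1)) = 451 - (-1350)*√(-2 - ⅔) = 451 - (-1350)*√(-8/3) = 451 - (-1350)*2*I*√6/3 = 451 - (-900)*I*√6 = 451 + 900*I*√6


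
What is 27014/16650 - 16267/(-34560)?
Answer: 13382771/6393600 ≈ 2.0932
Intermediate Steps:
27014/16650 - 16267/(-34560) = 27014*(1/16650) - 16267*(-1/34560) = 13507/8325 + 16267/34560 = 13382771/6393600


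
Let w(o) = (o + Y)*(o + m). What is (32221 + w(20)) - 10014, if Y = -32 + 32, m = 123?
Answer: 25067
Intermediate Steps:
Y = 0
w(o) = o*(123 + o) (w(o) = (o + 0)*(o + 123) = o*(123 + o))
(32221 + w(20)) - 10014 = (32221 + 20*(123 + 20)) - 10014 = (32221 + 20*143) - 10014 = (32221 + 2860) - 10014 = 35081 - 10014 = 25067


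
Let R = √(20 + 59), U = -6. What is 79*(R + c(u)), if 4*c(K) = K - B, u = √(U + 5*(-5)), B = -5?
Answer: 395/4 + 79*√79 + 79*I*√31/4 ≈ 800.92 + 109.96*I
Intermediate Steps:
u = I*√31 (u = √(-6 + 5*(-5)) = √(-6 - 25) = √(-31) = I*√31 ≈ 5.5678*I)
R = √79 ≈ 8.8882
c(K) = 5/4 + K/4 (c(K) = (K - 1*(-5))/4 = (K + 5)/4 = (5 + K)/4 = 5/4 + K/4)
79*(R + c(u)) = 79*(√79 + (5/4 + (I*√31)/4)) = 79*(√79 + (5/4 + I*√31/4)) = 79*(5/4 + √79 + I*√31/4) = 395/4 + 79*√79 + 79*I*√31/4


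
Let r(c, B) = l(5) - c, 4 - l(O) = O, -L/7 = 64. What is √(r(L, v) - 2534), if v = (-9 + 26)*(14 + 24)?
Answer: I*√2087 ≈ 45.684*I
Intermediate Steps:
L = -448 (L = -7*64 = -448)
l(O) = 4 - O
v = 646 (v = 17*38 = 646)
r(c, B) = -1 - c (r(c, B) = (4 - 1*5) - c = (4 - 5) - c = -1 - c)
√(r(L, v) - 2534) = √((-1 - 1*(-448)) - 2534) = √((-1 + 448) - 2534) = √(447 - 2534) = √(-2087) = I*√2087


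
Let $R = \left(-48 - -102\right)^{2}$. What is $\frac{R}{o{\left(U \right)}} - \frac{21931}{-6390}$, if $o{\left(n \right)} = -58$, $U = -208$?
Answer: $- \frac{8680621}{185310} \approx -46.844$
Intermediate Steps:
$R = 2916$ ($R = \left(-48 + 102\right)^{2} = 54^{2} = 2916$)
$\frac{R}{o{\left(U \right)}} - \frac{21931}{-6390} = \frac{2916}{-58} - \frac{21931}{-6390} = 2916 \left(- \frac{1}{58}\right) - - \frac{21931}{6390} = - \frac{1458}{29} + \frac{21931}{6390} = - \frac{8680621}{185310}$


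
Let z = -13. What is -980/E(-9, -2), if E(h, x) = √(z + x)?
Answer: 196*I*√15/3 ≈ 253.03*I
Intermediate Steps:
E(h, x) = √(-13 + x)
-980/E(-9, -2) = -980/√(-13 - 2) = -980*(-I*√15/15) = -(-196)*I*√15/3 = 196*I*√15/3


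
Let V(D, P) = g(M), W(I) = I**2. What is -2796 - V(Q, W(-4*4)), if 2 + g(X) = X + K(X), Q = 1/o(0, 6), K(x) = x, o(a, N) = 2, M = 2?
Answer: -2798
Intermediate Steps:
Q = 1/2 ≈ 0.50000
g(X) = -2 + 2*X (g(X) = -2 + (X + X) = -2 + 2*X)
V(D, P) = 2 (V(D, P) = -2 + 2*2 = -2 + 4 = 2)
-2796 - V(Q, W(-4*4)) = -2796 - 1*2 = -2796 - 2 = -2798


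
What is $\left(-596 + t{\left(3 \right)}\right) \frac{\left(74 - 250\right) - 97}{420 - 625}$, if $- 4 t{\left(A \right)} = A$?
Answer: $- \frac{651651}{820} \approx -794.7$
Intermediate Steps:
$t{\left(A \right)} = - \frac{A}{4}$
$\left(-596 + t{\left(3 \right)}\right) \frac{\left(74 - 250\right) - 97}{420 - 625} = \left(-596 - \frac{3}{4}\right) \frac{\left(74 - 250\right) - 97}{420 - 625} = \left(-596 - \frac{3}{4}\right) \frac{-176 - 97}{-205} = - \frac{2387 \left(\left(-273\right) \left(- \frac{1}{205}\right)\right)}{4} = \left(- \frac{2387}{4}\right) \frac{273}{205} = - \frac{651651}{820}$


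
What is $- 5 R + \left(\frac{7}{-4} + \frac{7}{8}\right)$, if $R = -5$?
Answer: $\frac{193}{8} \approx 24.125$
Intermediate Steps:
$- 5 R + \left(\frac{7}{-4} + \frac{7}{8}\right) = \left(-5\right) \left(-5\right) + \left(\frac{7}{-4} + \frac{7}{8}\right) = 25 + \left(7 \left(- \frac{1}{4}\right) + 7 \cdot \frac{1}{8}\right) = 25 + \left(- \frac{7}{4} + \frac{7}{8}\right) = 25 - \frac{7}{8} = \frac{193}{8}$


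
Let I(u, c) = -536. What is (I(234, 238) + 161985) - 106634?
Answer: 54815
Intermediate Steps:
(I(234, 238) + 161985) - 106634 = (-536 + 161985) - 106634 = 161449 - 106634 = 54815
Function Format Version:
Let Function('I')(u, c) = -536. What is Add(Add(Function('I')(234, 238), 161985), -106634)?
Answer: 54815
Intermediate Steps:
Add(Add(Function('I')(234, 238), 161985), -106634) = Add(Add(-536, 161985), -106634) = Add(161449, -106634) = 54815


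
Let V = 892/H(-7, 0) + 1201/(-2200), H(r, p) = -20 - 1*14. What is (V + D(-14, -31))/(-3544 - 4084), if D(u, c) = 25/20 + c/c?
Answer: 917467/285287200 ≈ 0.0032159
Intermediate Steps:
H(r, p) = -34 (H(r, p) = -20 - 14 = -34)
D(u, c) = 9/4 (D(u, c) = 25*(1/20) + 1 = 5/4 + 1 = 9/4)
V = -1001617/37400 (V = 892/(-34) + 1201/(-2200) = 892*(-1/34) + 1201*(-1/2200) = -446/17 - 1201/2200 = -1001617/37400 ≈ -26.781)
(V + D(-14, -31))/(-3544 - 4084) = (-1001617/37400 + 9/4)/(-3544 - 4084) = -917467/37400/(-7628) = -917467/37400*(-1/7628) = 917467/285287200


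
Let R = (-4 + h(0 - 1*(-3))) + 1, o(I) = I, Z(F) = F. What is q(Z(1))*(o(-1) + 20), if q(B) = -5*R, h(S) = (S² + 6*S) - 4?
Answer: -1900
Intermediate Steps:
h(S) = -4 + S² + 6*S
R = 20 (R = (-4 + (-4 + (0 - 1*(-3))² + 6*(0 - 1*(-3)))) + 1 = (-4 + (-4 + (0 + 3)² + 6*(0 + 3))) + 1 = (-4 + (-4 + 3² + 6*3)) + 1 = (-4 + (-4 + 9 + 18)) + 1 = (-4 + 23) + 1 = 19 + 1 = 20)
q(B) = -100 (q(B) = -5*20 = -100)
q(Z(1))*(o(-1) + 20) = -100*(-1 + 20) = -100*19 = -1900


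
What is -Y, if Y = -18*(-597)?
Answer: -10746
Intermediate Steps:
Y = 10746
-Y = -1*10746 = -10746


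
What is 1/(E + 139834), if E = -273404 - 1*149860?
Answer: -1/283430 ≈ -3.5282e-6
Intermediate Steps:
E = -423264 (E = -273404 - 149860 = -423264)
1/(E + 139834) = 1/(-423264 + 139834) = 1/(-283430) = -1/283430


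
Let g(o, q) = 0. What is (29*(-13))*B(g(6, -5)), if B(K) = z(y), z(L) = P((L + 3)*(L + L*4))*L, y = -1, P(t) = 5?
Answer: 1885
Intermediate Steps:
z(L) = 5*L
B(K) = -5 (B(K) = 5*(-1) = -5)
(29*(-13))*B(g(6, -5)) = (29*(-13))*(-5) = -377*(-5) = 1885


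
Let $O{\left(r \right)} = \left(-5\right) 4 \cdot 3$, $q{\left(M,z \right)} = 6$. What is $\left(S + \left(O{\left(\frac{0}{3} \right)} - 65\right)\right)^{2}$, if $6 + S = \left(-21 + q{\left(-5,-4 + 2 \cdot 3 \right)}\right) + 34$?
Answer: $12544$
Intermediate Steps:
$O{\left(r \right)} = -60$ ($O{\left(r \right)} = \left(-20\right) 3 = -60$)
$S = 13$ ($S = -6 + \left(\left(-21 + 6\right) + 34\right) = -6 + \left(-15 + 34\right) = -6 + 19 = 13$)
$\left(S + \left(O{\left(\frac{0}{3} \right)} - 65\right)\right)^{2} = \left(13 - 125\right)^{2} = \left(-112\right)^{2} = 12544$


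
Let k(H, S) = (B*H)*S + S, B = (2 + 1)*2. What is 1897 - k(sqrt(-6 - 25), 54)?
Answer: 1843 - 324*I*sqrt(31) ≈ 1843.0 - 1804.0*I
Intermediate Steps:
B = 6 (B = 3*2 = 6)
k(H, S) = S + 6*H*S (k(H, S) = (6*H)*S + S = 6*H*S + S = S + 6*H*S)
1897 - k(sqrt(-6 - 25), 54) = 1897 - 54*(1 + 6*sqrt(-6 - 25)) = 1897 - 54*(1 + 6*sqrt(-31)) = 1897 - 54*(1 + 6*(I*sqrt(31))) = 1897 - 54*(1 + 6*I*sqrt(31)) = 1897 - (54 + 324*I*sqrt(31)) = 1897 + (-54 - 324*I*sqrt(31)) = 1843 - 324*I*sqrt(31)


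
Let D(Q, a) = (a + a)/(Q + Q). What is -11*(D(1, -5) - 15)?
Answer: 220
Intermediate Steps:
D(Q, a) = a/Q (D(Q, a) = (2*a)/((2*Q)) = (2*a)*(1/(2*Q)) = a/Q)
-11*(D(1, -5) - 15) = -11*(-5/1 - 15) = -11*(-5*1 - 15) = -11*(-5 - 15) = -11*(-20) = 220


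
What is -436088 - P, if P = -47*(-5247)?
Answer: -682697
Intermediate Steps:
P = 246609
-436088 - P = -436088 - 1*246609 = -436088 - 246609 = -682697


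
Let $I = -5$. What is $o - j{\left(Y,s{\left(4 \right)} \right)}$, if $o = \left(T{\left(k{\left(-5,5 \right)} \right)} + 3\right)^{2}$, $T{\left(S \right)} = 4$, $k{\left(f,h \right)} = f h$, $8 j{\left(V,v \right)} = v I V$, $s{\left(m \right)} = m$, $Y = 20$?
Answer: $99$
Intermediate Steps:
$j{\left(V,v \right)} = - \frac{5 V v}{8}$ ($j{\left(V,v \right)} = \frac{v \left(-5\right) V}{8} = \frac{- 5 v V}{8} = \frac{\left(-5\right) V v}{8} = - \frac{5 V v}{8}$)
$o = 49$ ($o = \left(4 + 3\right)^{2} = 7^{2} = 49$)
$o - j{\left(Y,s{\left(4 \right)} \right)} = 49 - \left(- \frac{5}{8}\right) 20 \cdot 4 = 49 - -50 = 49 + 50 = 99$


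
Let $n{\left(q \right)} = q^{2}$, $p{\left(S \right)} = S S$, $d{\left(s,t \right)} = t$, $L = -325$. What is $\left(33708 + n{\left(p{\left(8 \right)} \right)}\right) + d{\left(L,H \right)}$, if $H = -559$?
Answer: $37245$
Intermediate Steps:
$p{\left(S \right)} = S^{2}$
$\left(33708 + n{\left(p{\left(8 \right)} \right)}\right) + d{\left(L,H \right)} = \left(33708 + \left(8^{2}\right)^{2}\right) - 559 = \left(33708 + 64^{2}\right) - 559 = \left(33708 + 4096\right) - 559 = 37804 - 559 = 37245$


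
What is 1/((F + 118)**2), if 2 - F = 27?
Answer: 1/8649 ≈ 0.00011562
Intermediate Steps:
F = -25 (F = 2 - 1*27 = 2 - 27 = -25)
1/((F + 118)**2) = 1/((-25 + 118)**2) = 1/(93**2) = 1/8649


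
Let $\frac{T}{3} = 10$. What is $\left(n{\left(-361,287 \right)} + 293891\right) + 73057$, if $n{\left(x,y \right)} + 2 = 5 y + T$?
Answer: $368411$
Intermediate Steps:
$T = 30$ ($T = 3 \cdot 10 = 30$)
$n{\left(x,y \right)} = 28 + 5 y$ ($n{\left(x,y \right)} = -2 + \left(5 y + 30\right) = -2 + \left(30 + 5 y\right) = 28 + 5 y$)
$\left(n{\left(-361,287 \right)} + 293891\right) + 73057 = \left(\left(28 + 5 \cdot 287\right) + 293891\right) + 73057 = \left(\left(28 + 1435\right) + 293891\right) + 73057 = \left(1463 + 293891\right) + 73057 = 295354 + 73057 = 368411$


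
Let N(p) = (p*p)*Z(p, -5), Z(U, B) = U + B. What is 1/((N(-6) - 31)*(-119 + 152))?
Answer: -1/14091 ≈ -7.0967e-5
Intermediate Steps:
Z(U, B) = B + U
N(p) = p**2*(-5 + p) (N(p) = (p*p)*(-5 + p) = p**2*(-5 + p))
1/((N(-6) - 31)*(-119 + 152)) = 1/(((-6)**2*(-5 - 6) - 31)*(-119 + 152)) = 1/((36*(-11) - 31)*33) = 1/((-396 - 31)*33) = 1/(-427*33) = 1/(-14091) = -1/14091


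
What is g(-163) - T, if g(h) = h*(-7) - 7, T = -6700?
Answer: 7834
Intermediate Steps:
g(h) = -7 - 7*h (g(h) = -7*h - 7 = -7 - 7*h)
g(-163) - T = (-7 - 7*(-163)) - 1*(-6700) = (-7 + 1141) + 6700 = 1134 + 6700 = 7834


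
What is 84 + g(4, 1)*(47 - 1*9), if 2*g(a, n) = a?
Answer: 160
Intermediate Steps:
g(a, n) = a/2
84 + g(4, 1)*(47 - 1*9) = 84 + ((½)*4)*(47 - 1*9) = 84 + 2*(47 - 9) = 84 + 2*38 = 84 + 76 = 160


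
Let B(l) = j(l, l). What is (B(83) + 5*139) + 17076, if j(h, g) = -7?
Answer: 17764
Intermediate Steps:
B(l) = -7
(B(83) + 5*139) + 17076 = (-7 + 5*139) + 17076 = (-7 + 695) + 17076 = 688 + 17076 = 17764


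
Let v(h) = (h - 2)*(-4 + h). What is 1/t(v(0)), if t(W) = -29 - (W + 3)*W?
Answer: -1/117 ≈ -0.0085470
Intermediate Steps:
v(h) = (-4 + h)*(-2 + h) (v(h) = (-2 + h)*(-4 + h) = (-4 + h)*(-2 + h))
t(W) = -29 - W*(3 + W) (t(W) = -29 - (3 + W)*W = -29 - W*(3 + W))
1/t(v(0)) = 1/(-29 - (8 + 0**2 - 6*0)**2 - 3*(8 + 0**2 - 6*0)) = 1/(-29 - (8 + 0 + 0)**2 - 3*(8 + 0 + 0)) = 1/(-29 - 1*8**2 - 3*8) = 1/(-29 - 1*64 - 24) = 1/(-29 - 64 - 24) = 1/(-117) = -1/117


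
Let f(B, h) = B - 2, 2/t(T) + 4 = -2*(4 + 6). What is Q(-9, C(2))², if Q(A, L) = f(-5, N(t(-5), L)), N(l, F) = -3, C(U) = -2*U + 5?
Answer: 49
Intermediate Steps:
C(U) = 5 - 2*U
t(T) = -1/12 (t(T) = 2/(-4 - 2*(4 + 6)) = 2/(-4 - 2*10) = 2/(-4 - 20) = 2/(-24) = 2*(-1/24) = -1/12)
f(B, h) = -2 + B
Q(A, L) = -7 (Q(A, L) = -2 - 5 = -7)
Q(-9, C(2))² = (-7)² = 49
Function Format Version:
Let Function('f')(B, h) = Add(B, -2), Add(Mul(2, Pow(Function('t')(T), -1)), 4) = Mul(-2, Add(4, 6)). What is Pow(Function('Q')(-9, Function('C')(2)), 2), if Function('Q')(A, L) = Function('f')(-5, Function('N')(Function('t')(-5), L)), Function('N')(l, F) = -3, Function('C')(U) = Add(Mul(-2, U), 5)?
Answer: 49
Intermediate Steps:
Function('C')(U) = Add(5, Mul(-2, U))
Function('t')(T) = Rational(-1, 12) (Function('t')(T) = Mul(2, Pow(Add(-4, Mul(-2, Add(4, 6))), -1)) = Mul(2, Pow(Add(-4, Mul(-2, 10)), -1)) = Mul(2, Pow(Add(-4, -20), -1)) = Mul(2, Pow(-24, -1)) = Mul(2, Rational(-1, 24)) = Rational(-1, 12))
Function('f')(B, h) = Add(-2, B)
Function('Q')(A, L) = -7 (Function('Q')(A, L) = Add(-2, -5) = -7)
Pow(Function('Q')(-9, Function('C')(2)), 2) = Pow(-7, 2) = 49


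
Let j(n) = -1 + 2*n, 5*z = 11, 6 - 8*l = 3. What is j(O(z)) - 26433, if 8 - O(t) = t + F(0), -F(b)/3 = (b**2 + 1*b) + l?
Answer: -528403/20 ≈ -26420.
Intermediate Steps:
l = 3/8 (l = 3/4 - 1/8*3 = 3/4 - 3/8 = 3/8 ≈ 0.37500)
z = 11/5 (z = (1/5)*11 = 11/5 ≈ 2.2000)
F(b) = -9/8 - 3*b - 3*b**2 (F(b) = -3*((b**2 + 1*b) + 3/8) = -3*((b**2 + b) + 3/8) = -3*((b + b**2) + 3/8) = -3*(3/8 + b + b**2) = -9/8 - 3*b - 3*b**2)
O(t) = 73/8 - t (O(t) = 8 - (t + (-9/8 - 3*0 - 3*0**2)) = 8 - (t + (-9/8 + 0 - 3*0)) = 8 - (t + (-9/8 + 0 + 0)) = 8 - (t - 9/8) = 8 - (-9/8 + t) = 8 + (9/8 - t) = 73/8 - t)
j(O(z)) - 26433 = (-1 + 2*(73/8 - 1*11/5)) - 26433 = (-1 + 2*(73/8 - 11/5)) - 26433 = (-1 + 2*(277/40)) - 26433 = (-1 + 277/20) - 26433 = 257/20 - 26433 = -528403/20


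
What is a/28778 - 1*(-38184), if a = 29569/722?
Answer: 793376337313/20777716 ≈ 38184.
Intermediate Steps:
a = 29569/722 (a = 29569*(1/722) = 29569/722 ≈ 40.954)
a/28778 - 1*(-38184) = (29569/722)/28778 - 1*(-38184) = (29569/722)*(1/28778) + 38184 = 29569/20777716 + 38184 = 793376337313/20777716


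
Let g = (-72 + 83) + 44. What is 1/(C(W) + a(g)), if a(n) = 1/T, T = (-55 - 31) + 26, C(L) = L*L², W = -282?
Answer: -60/1345546081 ≈ -4.4592e-8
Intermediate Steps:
C(L) = L³
g = 55 (g = 11 + 44 = 55)
T = -60 (T = -86 + 26 = -60)
a(n) = -1/60 (a(n) = 1/(-60) = -1/60)
1/(C(W) + a(g)) = 1/((-282)³ - 1/60) = 1/(-22425768 - 1/60) = 1/(-1345546081/60) = -60/1345546081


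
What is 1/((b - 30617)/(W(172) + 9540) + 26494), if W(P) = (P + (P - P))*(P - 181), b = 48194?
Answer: 296/7842875 ≈ 3.7741e-5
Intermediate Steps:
W(P) = P*(-181 + P) (W(P) = (P + 0)*(-181 + P) = P*(-181 + P))
1/((b - 30617)/(W(172) + 9540) + 26494) = 1/((48194 - 30617)/(172*(-181 + 172) + 9540) + 26494) = 1/(17577/(172*(-9) + 9540) + 26494) = 1/(17577/(-1548 + 9540) + 26494) = 1/(17577/7992 + 26494) = 1/(17577*(1/7992) + 26494) = 1/(651/296 + 26494) = 1/(7842875/296) = 296/7842875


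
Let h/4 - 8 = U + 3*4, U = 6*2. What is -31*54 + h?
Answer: -1546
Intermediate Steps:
U = 12
h = 128 (h = 32 + 4*(12 + 3*4) = 32 + 4*(12 + 12) = 32 + 4*24 = 32 + 96 = 128)
-31*54 + h = -31*54 + 128 = -1674 + 128 = -1546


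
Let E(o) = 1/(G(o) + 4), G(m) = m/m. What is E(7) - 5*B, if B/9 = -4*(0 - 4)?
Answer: -3599/5 ≈ -719.80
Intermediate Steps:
G(m) = 1
E(o) = ⅕ (E(o) = 1/(1 + 4) = 1/5 = ⅕)
B = 144 (B = 9*(-4*(0 - 4)) = 9*(-4*(-4)) = 9*16 = 144)
E(7) - 5*B = ⅕ - 5*144 = ⅕ - 720 = -3599/5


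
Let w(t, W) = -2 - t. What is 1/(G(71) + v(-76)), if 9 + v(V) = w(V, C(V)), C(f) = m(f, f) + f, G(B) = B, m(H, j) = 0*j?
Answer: 1/136 ≈ 0.0073529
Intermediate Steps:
m(H, j) = 0
C(f) = f (C(f) = 0 + f = f)
v(V) = -11 - V (v(V) = -9 + (-2 - V) = -11 - V)
1/(G(71) + v(-76)) = 1/(71 + (-11 - 1*(-76))) = 1/(71 + (-11 + 76)) = 1/(71 + 65) = 1/136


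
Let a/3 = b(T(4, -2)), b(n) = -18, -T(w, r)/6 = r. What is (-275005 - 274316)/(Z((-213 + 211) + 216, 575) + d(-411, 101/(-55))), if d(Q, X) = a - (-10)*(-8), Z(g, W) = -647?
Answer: 549321/781 ≈ 703.36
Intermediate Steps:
T(w, r) = -6*r
a = -54 (a = 3*(-18) = -54)
d(Q, X) = -134 (d(Q, X) = -54 - (-10)*(-8) = -54 - 1*80 = -54 - 80 = -134)
(-275005 - 274316)/(Z((-213 + 211) + 216, 575) + d(-411, 101/(-55))) = (-275005 - 274316)/(-647 - 134) = -549321/(-781) = -549321*(-1/781) = 549321/781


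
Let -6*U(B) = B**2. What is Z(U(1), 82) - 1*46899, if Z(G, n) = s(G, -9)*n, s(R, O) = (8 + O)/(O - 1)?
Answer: -234454/5 ≈ -46891.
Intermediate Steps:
U(B) = -B**2/6
s(R, O) = (8 + O)/(-1 + O)
Z(G, n) = n/10 (Z(G, n) = ((8 - 9)/(-1 - 9))*n = (-1/(-10))*n = (-1/10*(-1))*n = n/10)
Z(U(1), 82) - 1*46899 = (1/10)*82 - 1*46899 = 41/5 - 46899 = -234454/5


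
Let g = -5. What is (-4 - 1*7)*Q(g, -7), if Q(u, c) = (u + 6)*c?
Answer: 77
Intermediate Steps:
Q(u, c) = c*(6 + u) (Q(u, c) = (6 + u)*c = c*(6 + u))
(-4 - 1*7)*Q(g, -7) = (-4 - 1*7)*(-7*(6 - 5)) = (-4 - 7)*(-7*1) = -11*(-7) = 77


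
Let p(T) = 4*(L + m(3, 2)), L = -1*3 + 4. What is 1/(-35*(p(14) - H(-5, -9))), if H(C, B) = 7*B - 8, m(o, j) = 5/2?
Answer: -1/2975 ≈ -0.00033613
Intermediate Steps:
m(o, j) = 5/2 (m(o, j) = 5*(½) = 5/2)
L = 1 (L = -3 + 4 = 1)
H(C, B) = -8 + 7*B
p(T) = 14 (p(T) = 4*(1 + 5/2) = 4*(7/2) = 14)
1/(-35*(p(14) - H(-5, -9))) = 1/(-35*(14 - (-8 + 7*(-9)))) = 1/(-35*(14 - (-8 - 63))) = 1/(-35*(14 - 1*(-71))) = 1/(-35*(14 + 71)) = 1/(-35*85) = 1/(-2975) = -1/2975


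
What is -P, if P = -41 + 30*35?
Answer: -1009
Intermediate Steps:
P = 1009 (P = -41 + 1050 = 1009)
-P = -1*1009 = -1009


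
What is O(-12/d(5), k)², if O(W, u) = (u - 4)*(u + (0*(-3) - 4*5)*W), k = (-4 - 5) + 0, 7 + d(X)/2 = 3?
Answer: 257049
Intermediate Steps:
d(X) = -8 (d(X) = -14 + 2*3 = -14 + 6 = -8)
k = -9 (k = -9 + 0 = -9)
O(W, u) = (-4 + u)*(u - 20*W) (O(W, u) = (-4 + u)*(u + (0 - 20)*W) = (-4 + u)*(u - 20*W))
O(-12/d(5), k)² = ((-9)² - 4*(-9) + 80*(-12/(-8)) - 20*(-12/(-8))*(-9))² = (81 + 36 + 80*(-12*(-⅛)) - 20*(-12*(-⅛))*(-9))² = (81 + 36 + 80*(3/2) - 20*3/2*(-9))² = (81 + 36 + 120 + 270)² = 507² = 257049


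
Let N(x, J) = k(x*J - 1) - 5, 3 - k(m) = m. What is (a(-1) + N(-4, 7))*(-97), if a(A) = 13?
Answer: -3880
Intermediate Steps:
k(m) = 3 - m
N(x, J) = -1 - J*x (N(x, J) = (3 - (x*J - 1)) - 5 = (3 - (J*x - 1)) - 5 = (3 - (-1 + J*x)) - 5 = (3 + (1 - J*x)) - 5 = (4 - J*x) - 5 = -1 - J*x)
(a(-1) + N(-4, 7))*(-97) = (13 + (-1 - 1*7*(-4)))*(-97) = (13 + (-1 + 28))*(-97) = (13 + 27)*(-97) = 40*(-97) = -3880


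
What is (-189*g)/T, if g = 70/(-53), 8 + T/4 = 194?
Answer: 2205/6572 ≈ 0.33551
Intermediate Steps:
T = 744 (T = -32 + 4*194 = -32 + 776 = 744)
g = -70/53 (g = 70*(-1/53) = -70/53 ≈ -1.3208)
(-189*g)/T = -189*(-70/53)/744 = (13230/53)*(1/744) = 2205/6572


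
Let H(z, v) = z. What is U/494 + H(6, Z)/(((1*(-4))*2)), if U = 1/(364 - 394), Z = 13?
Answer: -2779/3705 ≈ -0.75007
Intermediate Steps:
U = -1/30 (U = 1/(-30) = -1/30 ≈ -0.033333)
U/494 + H(6, Z)/(((1*(-4))*2)) = -1/30/494 + 6/(((1*(-4))*2)) = -1/30*1/494 + 6/((-4*2)) = -1/14820 + 6/(-8) = -1/14820 + 6*(-⅛) = -1/14820 - ¾ = -2779/3705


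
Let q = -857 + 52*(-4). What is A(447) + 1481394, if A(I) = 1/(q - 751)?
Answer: 2690211503/1816 ≈ 1.4814e+6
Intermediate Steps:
q = -1065 (q = -857 - 208 = -1065)
A(I) = -1/1816 (A(I) = 1/(-1065 - 751) = 1/(-1816) = -1/1816)
A(447) + 1481394 = -1/1816 + 1481394 = 2690211503/1816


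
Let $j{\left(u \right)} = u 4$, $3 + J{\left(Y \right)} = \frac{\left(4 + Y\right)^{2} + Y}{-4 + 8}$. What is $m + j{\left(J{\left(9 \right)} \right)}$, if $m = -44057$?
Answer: $-43891$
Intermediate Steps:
$J{\left(Y \right)} = -3 + \frac{Y}{4} + \frac{\left(4 + Y\right)^{2}}{4}$ ($J{\left(Y \right)} = -3 + \frac{\left(4 + Y\right)^{2} + Y}{-4 + 8} = -3 + \frac{Y + \left(4 + Y\right)^{2}}{4} = -3 + \left(Y + \left(4 + Y\right)^{2}\right) \frac{1}{4} = -3 + \left(\frac{Y}{4} + \frac{\left(4 + Y\right)^{2}}{4}\right) = -3 + \frac{Y}{4} + \frac{\left(4 + Y\right)^{2}}{4}$)
$j{\left(u \right)} = 4 u$
$m + j{\left(J{\left(9 \right)} \right)} = -44057 + 4 \left(-3 + \frac{1}{4} \cdot 9 + \frac{\left(4 + 9\right)^{2}}{4}\right) = -44057 + 4 \left(-3 + \frac{9}{4} + \frac{13^{2}}{4}\right) = -44057 + 4 \left(-3 + \frac{9}{4} + \frac{1}{4} \cdot 169\right) = -44057 + 4 \left(-3 + \frac{9}{4} + \frac{169}{4}\right) = -44057 + 4 \cdot \frac{83}{2} = -44057 + 166 = -43891$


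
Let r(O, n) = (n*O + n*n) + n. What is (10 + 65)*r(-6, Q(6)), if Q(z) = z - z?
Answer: 0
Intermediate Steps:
Q(z) = 0
r(O, n) = n + n² + O*n (r(O, n) = (O*n + n²) + n = (n² + O*n) + n = n + n² + O*n)
(10 + 65)*r(-6, Q(6)) = (10 + 65)*(0*(1 - 6 + 0)) = 75*(0*(-5)) = 75*0 = 0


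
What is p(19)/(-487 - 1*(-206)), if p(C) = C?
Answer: -19/281 ≈ -0.067616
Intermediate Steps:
p(19)/(-487 - 1*(-206)) = 19/(-487 - 1*(-206)) = 19/(-487 + 206) = 19/(-281) = 19*(-1/281) = -19/281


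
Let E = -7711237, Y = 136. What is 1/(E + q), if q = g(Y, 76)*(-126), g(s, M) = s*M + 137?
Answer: -1/9030835 ≈ -1.1073e-7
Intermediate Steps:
g(s, M) = 137 + M*s (g(s, M) = M*s + 137 = 137 + M*s)
q = -1319598 (q = (137 + 76*136)*(-126) = (137 + 10336)*(-126) = 10473*(-126) = -1319598)
1/(E + q) = 1/(-7711237 - 1319598) = 1/(-9030835) = -1/9030835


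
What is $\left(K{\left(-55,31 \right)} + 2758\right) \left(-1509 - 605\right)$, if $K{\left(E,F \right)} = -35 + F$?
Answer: $-5821956$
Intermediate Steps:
$\left(K{\left(-55,31 \right)} + 2758\right) \left(-1509 - 605\right) = \left(\left(-35 + 31\right) + 2758\right) \left(-1509 - 605\right) = \left(-4 + 2758\right) \left(-2114\right) = 2754 \left(-2114\right) = -5821956$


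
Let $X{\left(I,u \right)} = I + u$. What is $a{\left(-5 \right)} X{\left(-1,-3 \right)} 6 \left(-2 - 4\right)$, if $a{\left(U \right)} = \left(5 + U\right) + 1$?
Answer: $144$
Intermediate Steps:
$a{\left(U \right)} = 6 + U$
$a{\left(-5 \right)} X{\left(-1,-3 \right)} 6 \left(-2 - 4\right) = \left(6 - 5\right) \left(-1 - 3\right) 6 \left(-2 - 4\right) = 1 \left(-4\right) 6 \left(-6\right) = \left(-4\right) \left(-36\right) = 144$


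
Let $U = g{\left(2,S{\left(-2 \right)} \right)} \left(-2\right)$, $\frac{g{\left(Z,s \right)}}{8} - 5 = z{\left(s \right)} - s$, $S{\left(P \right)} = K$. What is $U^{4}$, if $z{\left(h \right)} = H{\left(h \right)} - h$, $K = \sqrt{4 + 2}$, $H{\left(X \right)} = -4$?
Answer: $47251456 - 13107200 \sqrt{6} \approx 1.5146 \cdot 10^{7}$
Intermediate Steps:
$K = \sqrt{6} \approx 2.4495$
$z{\left(h \right)} = -4 - h$
$S{\left(P \right)} = \sqrt{6}$
$g{\left(Z,s \right)} = 8 - 16 s$ ($g{\left(Z,s \right)} = 40 + 8 \left(\left(-4 - s\right) - s\right) = 40 + 8 \left(-4 - 2 s\right) = 40 - \left(32 + 16 s\right) = 8 - 16 s$)
$U = -16 + 32 \sqrt{6}$ ($U = \left(8 - 16 \sqrt{6}\right) \left(-2\right) = -16 + 32 \sqrt{6} \approx 62.384$)
$U^{4} = \left(-16 + 32 \sqrt{6}\right)^{4}$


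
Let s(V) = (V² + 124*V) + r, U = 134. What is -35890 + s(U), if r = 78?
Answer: -1240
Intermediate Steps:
s(V) = 78 + V² + 124*V (s(V) = (V² + 124*V) + 78 = 78 + V² + 124*V)
-35890 + s(U) = -35890 + (78 + 134² + 124*134) = -35890 + (78 + 17956 + 16616) = -35890 + 34650 = -1240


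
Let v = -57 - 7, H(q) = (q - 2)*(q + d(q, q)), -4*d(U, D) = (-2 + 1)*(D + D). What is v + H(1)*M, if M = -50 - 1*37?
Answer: 133/2 ≈ 66.500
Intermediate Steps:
d(U, D) = D/2 (d(U, D) = -(-2 + 1)*(D + D)/4 = -(-1)*2*D/4 = -(-1)*D/2 = D/2)
H(q) = 3*q*(-2 + q)/2 (H(q) = (q - 2)*(q + q/2) = (-2 + q)*(3*q/2) = 3*q*(-2 + q)/2)
M = -87 (M = -50 - 37 = -87)
v = -64
v + H(1)*M = -64 + ((3/2)*1*(-2 + 1))*(-87) = -64 + ((3/2)*1*(-1))*(-87) = -64 - 3/2*(-87) = -64 + 261/2 = 133/2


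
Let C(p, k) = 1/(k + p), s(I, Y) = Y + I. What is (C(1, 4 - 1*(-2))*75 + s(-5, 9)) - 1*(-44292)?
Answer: 310147/7 ≈ 44307.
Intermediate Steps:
s(I, Y) = I + Y
(C(1, 4 - 1*(-2))*75 + s(-5, 9)) - 1*(-44292) = (75/((4 - 1*(-2)) + 1) + (-5 + 9)) - 1*(-44292) = (75/((4 + 2) + 1) + 4) + 44292 = (75/(6 + 1) + 4) + 44292 = (75/7 + 4) + 44292 = 103/7 + 44292 = 310147/7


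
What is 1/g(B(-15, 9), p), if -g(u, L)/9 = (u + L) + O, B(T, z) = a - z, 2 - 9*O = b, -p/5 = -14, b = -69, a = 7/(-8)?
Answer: -8/4897 ≈ -0.0016337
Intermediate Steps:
a = -7/8 (a = 7*(-⅛) = -7/8 ≈ -0.87500)
p = 70 (p = -5*(-14) = 70)
O = 71/9 (O = 2/9 - ⅑*(-69) = 2/9 + 23/3 = 71/9 ≈ 7.8889)
B(T, z) = -7/8 - z
g(u, L) = -71 - 9*L - 9*u (g(u, L) = -9*((u + L) + 71/9) = -9*((L + u) + 71/9) = -9*(71/9 + L + u) = -71 - 9*L - 9*u)
1/g(B(-15, 9), p) = 1/(-71 - 9*70 - 9*(-7/8 - 1*9)) = 1/(-71 - 630 - 9*(-7/8 - 9)) = 1/(-71 - 630 - 9*(-79/8)) = 1/(-71 - 630 + 711/8) = 1/(-4897/8) = -8/4897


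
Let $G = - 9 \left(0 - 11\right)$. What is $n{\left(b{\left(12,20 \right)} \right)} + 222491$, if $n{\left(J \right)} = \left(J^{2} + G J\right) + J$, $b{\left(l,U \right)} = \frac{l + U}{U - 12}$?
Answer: $222907$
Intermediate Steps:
$G = 99$ ($G = - 9 \left(0 - 11\right) = \left(-9\right) \left(-11\right) = 99$)
$b{\left(l,U \right)} = \frac{U + l}{-12 + U}$
$n{\left(J \right)} = J^{2} + 100 J$ ($n{\left(J \right)} = \left(J^{2} + 99 J\right) + J = J^{2} + 100 J$)
$n{\left(b{\left(12,20 \right)} \right)} + 222491 = \frac{20 + 12}{-12 + 20} \left(100 + \frac{20 + 12}{-12 + 20}\right) + 222491 = \frac{1}{8} \cdot 32 \left(100 + \frac{1}{8} \cdot 32\right) + 222491 = 4 \left(100 + 4\right) + 222491 = 4 \cdot 104 + 222491 = 416 + 222491 = 222907$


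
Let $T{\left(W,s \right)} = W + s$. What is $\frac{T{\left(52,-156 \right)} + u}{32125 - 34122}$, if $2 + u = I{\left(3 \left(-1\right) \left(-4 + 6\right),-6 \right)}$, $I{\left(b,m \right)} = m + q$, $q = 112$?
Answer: $0$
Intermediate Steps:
$I{\left(b,m \right)} = 112 + m$ ($I{\left(b,m \right)} = m + 112 = 112 + m$)
$u = 104$ ($u = -2 + \left(112 - 6\right) = -2 + 106 = 104$)
$\frac{T{\left(52,-156 \right)} + u}{32125 - 34122} = \frac{\left(52 - 156\right) + 104}{32125 - 34122} = \frac{-104 + 104}{-1997} = 0 \left(- \frac{1}{1997}\right) = 0$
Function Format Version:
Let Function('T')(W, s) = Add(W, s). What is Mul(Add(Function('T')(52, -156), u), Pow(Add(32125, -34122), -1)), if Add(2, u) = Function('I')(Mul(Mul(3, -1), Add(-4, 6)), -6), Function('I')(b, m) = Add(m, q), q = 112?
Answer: 0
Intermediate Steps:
Function('I')(b, m) = Add(112, m) (Function('I')(b, m) = Add(m, 112) = Add(112, m))
u = 104 (u = Add(-2, Add(112, -6)) = Add(-2, 106) = 104)
Mul(Add(Function('T')(52, -156), u), Pow(Add(32125, -34122), -1)) = Mul(Add(Add(52, -156), 104), Pow(Add(32125, -34122), -1)) = Mul(Add(-104, 104), Pow(-1997, -1)) = Mul(0, Rational(-1, 1997)) = 0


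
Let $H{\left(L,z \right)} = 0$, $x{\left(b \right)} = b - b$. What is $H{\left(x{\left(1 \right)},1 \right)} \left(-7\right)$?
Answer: $0$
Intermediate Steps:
$x{\left(b \right)} = 0$
$H{\left(x{\left(1 \right)},1 \right)} \left(-7\right) = 0 \left(-7\right) = 0$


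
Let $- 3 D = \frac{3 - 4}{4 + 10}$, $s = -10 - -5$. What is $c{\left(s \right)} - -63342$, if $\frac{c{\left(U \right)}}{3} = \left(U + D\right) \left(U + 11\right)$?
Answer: $\frac{442767}{7} \approx 63252.0$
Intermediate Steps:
$s = -5$ ($s = -10 + 5 = -5$)
$D = \frac{1}{42}$ ($D = - \frac{\left(3 - 4\right) \frac{1}{4 + 10}}{3} = - \frac{\left(-1\right) \frac{1}{14}}{3} = \left(- \frac{1}{3}\right) \left(- \frac{1}{14}\right) = \frac{1}{42} \approx 0.02381$)
$c{\left(U \right)} = 3 \left(11 + U\right) \left(\frac{1}{42} + U\right)$ ($c{\left(U \right)} = 3 \left(U + \frac{1}{42}\right) \left(U + 11\right) = 3 \left(\frac{1}{42} + U\right) \left(11 + U\right) = 3 \left(11 + U\right) \left(\frac{1}{42} + U\right)$)
$c{\left(s \right)} - -63342 = \left(\frac{11}{14} + 3 \left(-5\right)^{2} + \frac{463}{14} \left(-5\right)\right) - -63342 = \left(\frac{11}{14} + 3 \cdot 25 - \frac{2315}{14}\right) + 63342 = \left(\frac{11}{14} + 75 - \frac{2315}{14}\right) + 63342 = - \frac{627}{7} + 63342 = \frac{442767}{7}$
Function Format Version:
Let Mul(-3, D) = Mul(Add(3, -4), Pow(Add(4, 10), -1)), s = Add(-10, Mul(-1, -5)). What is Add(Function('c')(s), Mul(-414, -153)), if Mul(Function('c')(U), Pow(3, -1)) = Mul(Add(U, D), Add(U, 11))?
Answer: Rational(442767, 7) ≈ 63252.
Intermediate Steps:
s = -5 (s = Add(-10, 5) = -5)
D = Rational(1, 42) (D = Mul(Rational(-1, 3), Mul(Add(3, -4), Pow(Add(4, 10), -1))) = Mul(Rational(-1, 3), Mul(-1, Pow(14, -1))) = Mul(Rational(-1, 3), Mul(-1, Rational(1, 14))) = Mul(Rational(-1, 3), Rational(-1, 14)) = Rational(1, 42) ≈ 0.023810)
Function('c')(U) = Mul(3, Add(11, U), Add(Rational(1, 42), U)) (Function('c')(U) = Mul(3, Mul(Add(U, Rational(1, 42)), Add(U, 11))) = Mul(3, Mul(Add(Rational(1, 42), U), Add(11, U))) = Mul(3, Mul(Add(11, U), Add(Rational(1, 42), U))) = Mul(3, Add(11, U), Add(Rational(1, 42), U)))
Add(Function('c')(s), Mul(-414, -153)) = Add(Add(Rational(11, 14), Mul(3, Pow(-5, 2)), Mul(Rational(463, 14), -5)), Mul(-414, -153)) = Add(Add(Rational(11, 14), Mul(3, 25), Rational(-2315, 14)), 63342) = Add(Add(Rational(11, 14), 75, Rational(-2315, 14)), 63342) = Add(Rational(-627, 7), 63342) = Rational(442767, 7)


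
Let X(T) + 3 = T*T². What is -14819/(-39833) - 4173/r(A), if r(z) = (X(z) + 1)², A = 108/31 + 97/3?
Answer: 20240748988537551511546310/54406777669831938735881657 ≈ 0.37203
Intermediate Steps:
X(T) = -3 + T³ (X(T) = -3 + T*T² = -3 + T³)
A = 3331/93 (A = 108*(1/31) + 97*(⅓) = 108/31 + 97/3 = 3331/93 ≈ 35.817)
r(z) = (-2 + z³)² (r(z) = ((-3 + z³) + 1)² = (-2 + z³)²)
-14819/(-39833) - 4173/r(A) = -14819/(-39833) - 4173/(-2 + (3331/93)³)² = -14819*(-1/39833) - 4173/(-2 + 36959313691/804357)² = 14819/39833 - 4173/((36957704977/804357)²) = 14819/39833 - 4173/1365871957166970570529/646990183449 = 14819/39833 - 4173*646990183449/1365871957166970570529 = 14819/39833 - 2699890035532677/1365871957166970570529 = 20240748988537551511546310/54406777669831938735881657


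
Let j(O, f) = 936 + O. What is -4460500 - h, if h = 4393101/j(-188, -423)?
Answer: -3340847101/748 ≈ -4.4664e+6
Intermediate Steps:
h = 4393101/748 (h = 4393101/(936 - 188) = 4393101/748 ≈ 5873.1)
-4460500 - h = -4460500 - 1*4393101/748 = -4460500 - 4393101/748 = -3340847101/748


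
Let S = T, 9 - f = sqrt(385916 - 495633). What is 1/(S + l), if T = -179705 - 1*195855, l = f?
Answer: I/(sqrt(109717) - 375551*I) ≈ -2.6628e-6 + 2.3485e-9*I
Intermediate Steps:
f = 9 - I*sqrt(109717) (f = 9 - sqrt(385916 - 495633) = 9 - sqrt(-109717) = 9 - I*sqrt(109717) ≈ 9.0 - 331.24*I)
l = 9 - I*sqrt(109717) ≈ 9.0 - 331.24*I
T = -375560 (T = -179705 - 195855 = -375560)
S = -375560
1/(S + l) = 1/(-375560 + (9 - I*sqrt(109717))) = 1/(-375551 - I*sqrt(109717))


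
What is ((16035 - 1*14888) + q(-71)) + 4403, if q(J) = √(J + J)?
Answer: 5550 + I*√142 ≈ 5550.0 + 11.916*I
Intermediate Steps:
q(J) = √2*√J (q(J) = √(2*J) = √2*√J)
((16035 - 1*14888) + q(-71)) + 4403 = ((16035 - 1*14888) + √2*√(-71)) + 4403 = ((16035 - 14888) + √2*(I*√71)) + 4403 = (1147 + I*√142) + 4403 = 5550 + I*√142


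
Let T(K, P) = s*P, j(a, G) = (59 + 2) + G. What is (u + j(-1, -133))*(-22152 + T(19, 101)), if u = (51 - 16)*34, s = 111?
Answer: -12232038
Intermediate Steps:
u = 1190 (u = 35*34 = 1190)
j(a, G) = 61 + G
T(K, P) = 111*P
(u + j(-1, -133))*(-22152 + T(19, 101)) = (1190 + (61 - 133))*(-22152 + 111*101) = (1190 - 72)*(-22152 + 11211) = 1118*(-10941) = -12232038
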